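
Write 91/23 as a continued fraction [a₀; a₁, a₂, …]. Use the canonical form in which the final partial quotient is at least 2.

91 = 3·23 + 22, so a_0 = 3
23 = 1·22 + 1, so a_1 = 1
22 = 22·1 + 0, so a_2 = 22

[3; 1, 22]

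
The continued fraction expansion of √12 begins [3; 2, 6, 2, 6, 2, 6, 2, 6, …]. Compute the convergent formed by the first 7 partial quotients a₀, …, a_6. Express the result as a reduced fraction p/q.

8733/2521

Build up convergents one term at a time:
a_0 = 3: 3/1
a_1 = 2: 7/2
a_2 = 6: 45/13
a_3 = 2: 97/28
a_4 = 6: 627/181
a_5 = 2: 1351/390
a_6 = 6: 8733/2521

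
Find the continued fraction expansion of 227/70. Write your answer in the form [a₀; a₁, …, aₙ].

227 ÷ 70 → quotient 3, remainder 17
70 ÷ 17 → quotient 4, remainder 2
17 ÷ 2 → quotient 8, remainder 1
2 ÷ 1 → quotient 2, remainder 0

[3; 4, 8, 2]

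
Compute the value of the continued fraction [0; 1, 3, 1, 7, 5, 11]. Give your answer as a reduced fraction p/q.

1780/2239

Start with 11.
5 + 1/(11/1) = 5 + 1/11 = 56/11
7 + 1/(56/11) = 7 + 11/56 = 403/56
1 + 1/(403/56) = 1 + 56/403 = 459/403
3 + 1/(459/403) = 3 + 403/459 = 1780/459
1 + 1/(1780/459) = 1 + 459/1780 = 2239/1780
0 + 1/(2239/1780) = 0 + 1780/2239 = 1780/2239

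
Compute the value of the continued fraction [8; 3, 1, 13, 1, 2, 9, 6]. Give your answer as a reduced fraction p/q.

Build up convergents one term at a time:
a_0 = 8: 8/1
a_1 = 3: 25/3
a_2 = 1: 33/4
a_3 = 13: 454/55
a_4 = 1: 487/59
a_5 = 2: 1428/173
a_6 = 9: 13339/1616
a_7 = 6: 81462/9869

81462/9869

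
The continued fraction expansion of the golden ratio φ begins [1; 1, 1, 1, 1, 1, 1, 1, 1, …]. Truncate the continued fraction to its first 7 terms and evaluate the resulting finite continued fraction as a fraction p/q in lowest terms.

Start with 1.
1 + 1/(1/1) = 1 + 1/1 = 2/1
1 + 1/(2/1) = 1 + 1/2 = 3/2
1 + 1/(3/2) = 1 + 2/3 = 5/3
1 + 1/(5/3) = 1 + 3/5 = 8/5
1 + 1/(8/5) = 1 + 5/8 = 13/8
1 + 1/(13/8) = 1 + 8/13 = 21/13

21/13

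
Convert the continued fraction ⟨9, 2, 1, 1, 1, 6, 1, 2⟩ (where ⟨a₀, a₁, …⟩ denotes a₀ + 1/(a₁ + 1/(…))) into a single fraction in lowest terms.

1641/175

Start with 2.
1 + 1/(2/1) = 1 + 1/2 = 3/2
6 + 1/(3/2) = 6 + 2/3 = 20/3
1 + 1/(20/3) = 1 + 3/20 = 23/20
1 + 1/(23/20) = 1 + 20/23 = 43/23
1 + 1/(43/23) = 1 + 23/43 = 66/43
2 + 1/(66/43) = 2 + 43/66 = 175/66
9 + 1/(175/66) = 9 + 66/175 = 1641/175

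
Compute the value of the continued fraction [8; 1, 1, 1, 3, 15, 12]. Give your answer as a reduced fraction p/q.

17507/2027

a_0 = 8: 8/1
a_1 = 1: 9/1
a_2 = 1: 17/2
a_3 = 1: 26/3
a_4 = 3: 95/11
a_5 = 15: 1451/168
a_6 = 12: 17507/2027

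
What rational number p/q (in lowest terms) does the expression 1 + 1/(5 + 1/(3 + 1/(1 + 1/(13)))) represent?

344/289

a_0 = 1: 1/1
a_1 = 5: 6/5
a_2 = 3: 19/16
a_3 = 1: 25/21
a_4 = 13: 344/289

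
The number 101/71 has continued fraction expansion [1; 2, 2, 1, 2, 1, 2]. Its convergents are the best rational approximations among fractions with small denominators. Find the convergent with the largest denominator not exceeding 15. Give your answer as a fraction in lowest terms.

a_0 = 1: 1/1  (≤ bound)
a_1 = 2: 3/2  (≤ bound)
a_2 = 2: 7/5  (≤ bound)
a_3 = 1: 10/7  (≤ bound)
a_4 = 2: 27/19  (> 15, stop)

10/7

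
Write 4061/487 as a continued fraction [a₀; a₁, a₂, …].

Apply division with remainder until the remainder is 0:
4061 ÷ 487 → quotient 8, remainder 165
487 ÷ 165 → quotient 2, remainder 157
165 ÷ 157 → quotient 1, remainder 8
157 ÷ 8 → quotient 19, remainder 5
8 ÷ 5 → quotient 1, remainder 3
5 ÷ 3 → quotient 1, remainder 2
3 ÷ 2 → quotient 1, remainder 1
2 ÷ 1 → quotient 2, remainder 0

[8; 2, 1, 19, 1, 1, 1, 2]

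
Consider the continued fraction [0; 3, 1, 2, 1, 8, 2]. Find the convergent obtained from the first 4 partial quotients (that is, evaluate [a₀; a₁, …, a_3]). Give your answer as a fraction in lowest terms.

Start with 2.
1 + 1/(2/1) = 1 + 1/2 = 3/2
3 + 1/(3/2) = 3 + 2/3 = 11/3
0 + 1/(11/3) = 0 + 3/11 = 3/11

3/11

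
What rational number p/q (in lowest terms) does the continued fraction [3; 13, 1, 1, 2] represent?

Start with 2.
1 + 1/(2/1) = 1 + 1/2 = 3/2
1 + 1/(3/2) = 1 + 2/3 = 5/3
13 + 1/(5/3) = 13 + 3/5 = 68/5
3 + 1/(68/5) = 3 + 5/68 = 209/68

209/68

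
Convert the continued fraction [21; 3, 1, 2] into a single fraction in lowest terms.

234/11

Compute successive convergents:
a_0 = 21: 21/1
a_1 = 3: 64/3
a_2 = 1: 85/4
a_3 = 2: 234/11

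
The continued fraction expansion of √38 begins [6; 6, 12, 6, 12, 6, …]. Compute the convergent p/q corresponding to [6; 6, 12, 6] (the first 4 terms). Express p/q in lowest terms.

2737/444

a_0 = 6: 6/1
a_1 = 6: 37/6
a_2 = 12: 450/73
a_3 = 6: 2737/444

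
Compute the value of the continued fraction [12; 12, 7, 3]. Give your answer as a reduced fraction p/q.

Collapse the nested fraction from the inside out:
Start with 3.
7 + 1/(3/1) = 7 + 1/3 = 22/3
12 + 1/(22/3) = 12 + 3/22 = 267/22
12 + 1/(267/22) = 12 + 22/267 = 3226/267

3226/267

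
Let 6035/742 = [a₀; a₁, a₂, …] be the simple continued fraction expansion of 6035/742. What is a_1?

Repeatedly divide and take the remainder:
6035 = 8·742 + 99, so a_0 = 8
742 = 7·99 + 49, so a_1 = 7

7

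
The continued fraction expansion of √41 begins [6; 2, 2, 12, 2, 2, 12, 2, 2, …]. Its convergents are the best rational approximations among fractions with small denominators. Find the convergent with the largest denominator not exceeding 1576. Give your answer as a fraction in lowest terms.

2049/320

a_0 = 6: 6/1  (≤ bound)
a_1 = 2: 13/2  (≤ bound)
a_2 = 2: 32/5  (≤ bound)
a_3 = 12: 397/62  (≤ bound)
a_4 = 2: 826/129  (≤ bound)
a_5 = 2: 2049/320  (≤ bound)
a_6 = 12: 25414/3969  (> 1576, stop)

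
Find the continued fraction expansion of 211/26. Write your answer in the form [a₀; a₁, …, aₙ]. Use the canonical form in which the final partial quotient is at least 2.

[8; 8, 1, 2]

⌊211/26⌋ = 8, remainder 3
⌊26/3⌋ = 8, remainder 2
⌊3/2⌋ = 1, remainder 1
⌊2/1⌋ = 2, remainder 0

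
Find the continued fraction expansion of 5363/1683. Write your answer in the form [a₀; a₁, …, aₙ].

5363 ÷ 1683 → quotient 3, remainder 314
1683 ÷ 314 → quotient 5, remainder 113
314 ÷ 113 → quotient 2, remainder 88
113 ÷ 88 → quotient 1, remainder 25
88 ÷ 25 → quotient 3, remainder 13
25 ÷ 13 → quotient 1, remainder 12
13 ÷ 12 → quotient 1, remainder 1
12 ÷ 1 → quotient 12, remainder 0

[3; 5, 2, 1, 3, 1, 1, 12]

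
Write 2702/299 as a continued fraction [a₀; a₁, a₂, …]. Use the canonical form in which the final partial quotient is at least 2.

[9; 27, 5, 2]

2702 ÷ 299 → quotient 9, remainder 11
299 ÷ 11 → quotient 27, remainder 2
11 ÷ 2 → quotient 5, remainder 1
2 ÷ 1 → quotient 2, remainder 0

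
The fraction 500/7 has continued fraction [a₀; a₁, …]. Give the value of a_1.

2

500 = 71·7 + 3, so a_0 = 71
7 = 2·3 + 1, so a_1 = 2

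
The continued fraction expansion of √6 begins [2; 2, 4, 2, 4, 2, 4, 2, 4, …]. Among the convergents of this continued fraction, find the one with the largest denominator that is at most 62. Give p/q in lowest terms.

49/20

a_0 = 2: 2/1  (≤ bound)
a_1 = 2: 5/2  (≤ bound)
a_2 = 4: 22/9  (≤ bound)
a_3 = 2: 49/20  (≤ bound)
a_4 = 4: 218/89  (> 62, stop)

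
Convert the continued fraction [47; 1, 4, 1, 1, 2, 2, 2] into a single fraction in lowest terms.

7747/162

Work from the innermost term outward:
Start with 2.
2 + 1/(2/1) = 2 + 1/2 = 5/2
2 + 1/(5/2) = 2 + 2/5 = 12/5
1 + 1/(12/5) = 1 + 5/12 = 17/12
1 + 1/(17/12) = 1 + 12/17 = 29/17
4 + 1/(29/17) = 4 + 17/29 = 133/29
1 + 1/(133/29) = 1 + 29/133 = 162/133
47 + 1/(162/133) = 47 + 133/162 = 7747/162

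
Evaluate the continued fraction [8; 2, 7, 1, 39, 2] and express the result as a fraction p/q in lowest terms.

Build up convergents one term at a time:
a_0 = 8: 8/1
a_1 = 2: 17/2
a_2 = 7: 127/15
a_3 = 1: 144/17
a_4 = 39: 5743/678
a_5 = 2: 11630/1373

11630/1373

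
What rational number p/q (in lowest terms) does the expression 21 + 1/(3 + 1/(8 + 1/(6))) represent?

Build up convergents one term at a time:
a_0 = 21: 21/1
a_1 = 3: 64/3
a_2 = 8: 533/25
a_3 = 6: 3262/153

3262/153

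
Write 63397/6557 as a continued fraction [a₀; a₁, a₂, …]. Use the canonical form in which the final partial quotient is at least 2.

Apply division with remainder until the remainder is 0:
⌊63397/6557⌋ = 9, remainder 4384
⌊6557/4384⌋ = 1, remainder 2173
⌊4384/2173⌋ = 2, remainder 38
⌊2173/38⌋ = 57, remainder 7
⌊38/7⌋ = 5, remainder 3
⌊7/3⌋ = 2, remainder 1
⌊3/1⌋ = 3, remainder 0

[9; 1, 2, 57, 5, 2, 3]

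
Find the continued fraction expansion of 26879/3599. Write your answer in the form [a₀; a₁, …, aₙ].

[7; 2, 7, 2, 2, 1, 15, 2]

⌊26879/3599⌋ = 7, remainder 1686
⌊3599/1686⌋ = 2, remainder 227
⌊1686/227⌋ = 7, remainder 97
⌊227/97⌋ = 2, remainder 33
⌊97/33⌋ = 2, remainder 31
⌊33/31⌋ = 1, remainder 2
⌊31/2⌋ = 15, remainder 1
⌊2/1⌋ = 2, remainder 0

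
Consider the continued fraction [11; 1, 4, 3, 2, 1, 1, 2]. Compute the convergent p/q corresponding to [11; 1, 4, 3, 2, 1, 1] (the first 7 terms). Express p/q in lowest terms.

1063/90

Build up convergents one term at a time:
a_0 = 11: 11/1
a_1 = 1: 12/1
a_2 = 4: 59/5
a_3 = 3: 189/16
a_4 = 2: 437/37
a_5 = 1: 626/53
a_6 = 1: 1063/90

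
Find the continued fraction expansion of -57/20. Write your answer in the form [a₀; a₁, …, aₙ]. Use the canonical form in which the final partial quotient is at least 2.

[-3; 6, 1, 2]

Repeatedly divide and take the remainder:
-57 = -3·20 + 3, so a_0 = -3
20 = 6·3 + 2, so a_1 = 6
3 = 1·2 + 1, so a_2 = 1
2 = 2·1 + 0, so a_3 = 2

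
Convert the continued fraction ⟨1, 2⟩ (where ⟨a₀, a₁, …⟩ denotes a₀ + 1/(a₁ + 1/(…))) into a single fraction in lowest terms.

Start with 2.
1 + 1/(2/1) = 1 + 1/2 = 3/2

3/2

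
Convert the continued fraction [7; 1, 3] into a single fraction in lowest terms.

31/4

a_0 = 7: 7/1
a_1 = 1: 8/1
a_2 = 3: 31/4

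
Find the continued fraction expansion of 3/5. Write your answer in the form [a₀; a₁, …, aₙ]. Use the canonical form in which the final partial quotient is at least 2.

[0; 1, 1, 2]

3 = 0·5 + 3, so a_0 = 0
5 = 1·3 + 2, so a_1 = 1
3 = 1·2 + 1, so a_2 = 1
2 = 2·1 + 0, so a_3 = 2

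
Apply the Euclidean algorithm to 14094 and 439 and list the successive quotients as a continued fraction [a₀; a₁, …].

Apply division with remainder until the remainder is 0:
14094 ÷ 439 → quotient 32, remainder 46
439 ÷ 46 → quotient 9, remainder 25
46 ÷ 25 → quotient 1, remainder 21
25 ÷ 21 → quotient 1, remainder 4
21 ÷ 4 → quotient 5, remainder 1
4 ÷ 1 → quotient 4, remainder 0

[32; 9, 1, 1, 5, 4]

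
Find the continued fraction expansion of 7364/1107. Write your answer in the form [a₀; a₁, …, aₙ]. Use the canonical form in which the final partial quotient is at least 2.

[6; 1, 1, 1, 7, 48]

Apply division with remainder until the remainder is 0:
7364 ÷ 1107 → quotient 6, remainder 722
1107 ÷ 722 → quotient 1, remainder 385
722 ÷ 385 → quotient 1, remainder 337
385 ÷ 337 → quotient 1, remainder 48
337 ÷ 48 → quotient 7, remainder 1
48 ÷ 1 → quotient 48, remainder 0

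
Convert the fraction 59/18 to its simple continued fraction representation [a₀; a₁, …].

59 = 3·18 + 5, so a_0 = 3
18 = 3·5 + 3, so a_1 = 3
5 = 1·3 + 2, so a_2 = 1
3 = 1·2 + 1, so a_3 = 1
2 = 2·1 + 0, so a_4 = 2

[3; 3, 1, 1, 2]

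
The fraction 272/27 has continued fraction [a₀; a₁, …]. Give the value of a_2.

Repeatedly divide and take the remainder:
⌊272/27⌋ = 10, remainder 2
⌊27/2⌋ = 13, remainder 1
⌊2/1⌋ = 2, remainder 0

2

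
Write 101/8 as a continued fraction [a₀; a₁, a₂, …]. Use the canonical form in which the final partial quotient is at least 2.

[12; 1, 1, 1, 2]

101 ÷ 8 → quotient 12, remainder 5
8 ÷ 5 → quotient 1, remainder 3
5 ÷ 3 → quotient 1, remainder 2
3 ÷ 2 → quotient 1, remainder 1
2 ÷ 1 → quotient 2, remainder 0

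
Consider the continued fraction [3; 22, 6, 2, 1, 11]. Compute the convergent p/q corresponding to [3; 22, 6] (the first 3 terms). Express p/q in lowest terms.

a_0 = 3: 3/1
a_1 = 22: 67/22
a_2 = 6: 405/133

405/133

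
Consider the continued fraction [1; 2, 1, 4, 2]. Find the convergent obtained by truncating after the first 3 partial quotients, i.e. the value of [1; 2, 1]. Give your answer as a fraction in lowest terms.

Start with 1.
2 + 1/(1/1) = 2 + 1/1 = 3/1
1 + 1/(3/1) = 1 + 1/3 = 4/3

4/3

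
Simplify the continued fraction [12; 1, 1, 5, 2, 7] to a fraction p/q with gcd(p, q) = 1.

Start with 7.
2 + 1/(7/1) = 2 + 1/7 = 15/7
5 + 1/(15/7) = 5 + 7/15 = 82/15
1 + 1/(82/15) = 1 + 15/82 = 97/82
1 + 1/(97/82) = 1 + 82/97 = 179/97
12 + 1/(179/97) = 12 + 97/179 = 2245/179

2245/179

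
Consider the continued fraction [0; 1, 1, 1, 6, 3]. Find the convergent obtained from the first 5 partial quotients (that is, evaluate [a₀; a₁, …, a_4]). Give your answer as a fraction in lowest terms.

a_0 = 0: 0/1
a_1 = 1: 1/1
a_2 = 1: 1/2
a_3 = 1: 2/3
a_4 = 6: 13/20

13/20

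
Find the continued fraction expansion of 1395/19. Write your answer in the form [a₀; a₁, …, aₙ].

[73; 2, 2, 1, 2]

Repeatedly divide and take the remainder:
1395 ÷ 19 → quotient 73, remainder 8
19 ÷ 8 → quotient 2, remainder 3
8 ÷ 3 → quotient 2, remainder 2
3 ÷ 2 → quotient 1, remainder 1
2 ÷ 1 → quotient 2, remainder 0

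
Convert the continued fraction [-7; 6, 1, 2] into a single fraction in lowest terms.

Compute successive convergents:
a_0 = -7: -7/1
a_1 = 6: -41/6
a_2 = 1: -48/7
a_3 = 2: -137/20

-137/20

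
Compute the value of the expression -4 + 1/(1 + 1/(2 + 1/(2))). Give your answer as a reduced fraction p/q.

Work from the innermost term outward:
Start with 2.
2 + 1/(2/1) = 2 + 1/2 = 5/2
1 + 1/(5/2) = 1 + 2/5 = 7/5
-4 + 1/(7/5) = -4 + 5/7 = -23/7

-23/7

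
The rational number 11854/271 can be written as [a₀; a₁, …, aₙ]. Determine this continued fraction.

⌊11854/271⌋ = 43, remainder 201
⌊271/201⌋ = 1, remainder 70
⌊201/70⌋ = 2, remainder 61
⌊70/61⌋ = 1, remainder 9
⌊61/9⌋ = 6, remainder 7
⌊9/7⌋ = 1, remainder 2
⌊7/2⌋ = 3, remainder 1
⌊2/1⌋ = 2, remainder 0

[43; 1, 2, 1, 6, 1, 3, 2]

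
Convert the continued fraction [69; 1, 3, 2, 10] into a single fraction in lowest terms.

Start with 10.
2 + 1/(10/1) = 2 + 1/10 = 21/10
3 + 1/(21/10) = 3 + 10/21 = 73/21
1 + 1/(73/21) = 1 + 21/73 = 94/73
69 + 1/(94/73) = 69 + 73/94 = 6559/94

6559/94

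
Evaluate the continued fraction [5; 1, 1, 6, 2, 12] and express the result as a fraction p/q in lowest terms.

1932/349

Use the convergent recurrence hₖ = aₖ·hₖ₋₁ + hₖ₋₂ (and likewise for the denominators kₖ):
a_0 = 5: 5/1
a_1 = 1: 6/1
a_2 = 1: 11/2
a_3 = 6: 72/13
a_4 = 2: 155/28
a_5 = 12: 1932/349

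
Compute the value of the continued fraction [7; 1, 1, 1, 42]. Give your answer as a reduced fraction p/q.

a_0 = 7: 7/1
a_1 = 1: 8/1
a_2 = 1: 15/2
a_3 = 1: 23/3
a_4 = 42: 981/128

981/128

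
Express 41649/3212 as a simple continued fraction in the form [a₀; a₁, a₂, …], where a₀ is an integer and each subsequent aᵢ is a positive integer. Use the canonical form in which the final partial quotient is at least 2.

[12; 1, 29, 53, 2]

Apply division with remainder until the remainder is 0:
41649 ÷ 3212 → quotient 12, remainder 3105
3212 ÷ 3105 → quotient 1, remainder 107
3105 ÷ 107 → quotient 29, remainder 2
107 ÷ 2 → quotient 53, remainder 1
2 ÷ 1 → quotient 2, remainder 0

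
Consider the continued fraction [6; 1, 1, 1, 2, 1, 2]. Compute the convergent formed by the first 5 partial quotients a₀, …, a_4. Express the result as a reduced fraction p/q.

Start with 2.
1 + 1/(2/1) = 1 + 1/2 = 3/2
1 + 1/(3/2) = 1 + 2/3 = 5/3
1 + 1/(5/3) = 1 + 3/5 = 8/5
6 + 1/(8/5) = 6 + 5/8 = 53/8

53/8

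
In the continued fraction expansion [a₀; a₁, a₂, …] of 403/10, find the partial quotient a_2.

3

Run the Euclidean algorithm, recording each quotient:
403 ÷ 10 → quotient 40, remainder 3
10 ÷ 3 → quotient 3, remainder 1
3 ÷ 1 → quotient 3, remainder 0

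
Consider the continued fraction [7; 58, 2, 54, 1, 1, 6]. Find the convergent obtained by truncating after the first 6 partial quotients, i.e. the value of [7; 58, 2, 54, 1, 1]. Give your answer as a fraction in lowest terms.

90303/12869

Collapse the nested fraction from the inside out:
Start with 1.
1 + 1/(1/1) = 1 + 1/1 = 2/1
54 + 1/(2/1) = 54 + 1/2 = 109/2
2 + 1/(109/2) = 2 + 2/109 = 220/109
58 + 1/(220/109) = 58 + 109/220 = 12869/220
7 + 1/(12869/220) = 7 + 220/12869 = 90303/12869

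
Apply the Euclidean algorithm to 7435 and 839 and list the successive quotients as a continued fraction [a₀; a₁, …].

7435 = 8·839 + 723, so a_0 = 8
839 = 1·723 + 116, so a_1 = 1
723 = 6·116 + 27, so a_2 = 6
116 = 4·27 + 8, so a_3 = 4
27 = 3·8 + 3, so a_4 = 3
8 = 2·3 + 2, so a_5 = 2
3 = 1·2 + 1, so a_6 = 1
2 = 2·1 + 0, so a_7 = 2

[8; 1, 6, 4, 3, 2, 1, 2]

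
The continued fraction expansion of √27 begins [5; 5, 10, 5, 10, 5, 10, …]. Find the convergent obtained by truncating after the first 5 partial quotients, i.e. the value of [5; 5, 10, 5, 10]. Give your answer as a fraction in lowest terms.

13775/2651

Compute successive convergents:
a_0 = 5: 5/1
a_1 = 5: 26/5
a_2 = 10: 265/51
a_3 = 5: 1351/260
a_4 = 10: 13775/2651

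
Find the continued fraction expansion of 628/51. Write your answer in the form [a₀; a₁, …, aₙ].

628 = 12·51 + 16, so a_0 = 12
51 = 3·16 + 3, so a_1 = 3
16 = 5·3 + 1, so a_2 = 5
3 = 3·1 + 0, so a_3 = 3

[12; 3, 5, 3]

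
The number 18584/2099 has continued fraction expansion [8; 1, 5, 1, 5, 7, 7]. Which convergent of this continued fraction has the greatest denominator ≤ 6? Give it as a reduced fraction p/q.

a_0 = 8: 8/1  (≤ bound)
a_1 = 1: 9/1  (≤ bound)
a_2 = 5: 53/6  (≤ bound)
a_3 = 1: 62/7  (> 6, stop)

53/6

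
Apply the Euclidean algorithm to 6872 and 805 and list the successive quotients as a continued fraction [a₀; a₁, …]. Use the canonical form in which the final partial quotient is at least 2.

6872 ÷ 805 → quotient 8, remainder 432
805 ÷ 432 → quotient 1, remainder 373
432 ÷ 373 → quotient 1, remainder 59
373 ÷ 59 → quotient 6, remainder 19
59 ÷ 19 → quotient 3, remainder 2
19 ÷ 2 → quotient 9, remainder 1
2 ÷ 1 → quotient 2, remainder 0

[8; 1, 1, 6, 3, 9, 2]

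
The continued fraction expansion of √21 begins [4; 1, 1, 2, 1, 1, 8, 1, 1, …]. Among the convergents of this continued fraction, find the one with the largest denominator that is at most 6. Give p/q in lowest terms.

List convergents until the denominator exceeds the bound:
a_0 = 4: 4/1  (≤ bound)
a_1 = 1: 5/1  (≤ bound)
a_2 = 1: 9/2  (≤ bound)
a_3 = 2: 23/5  (≤ bound)
a_4 = 1: 32/7  (> 6, stop)

23/5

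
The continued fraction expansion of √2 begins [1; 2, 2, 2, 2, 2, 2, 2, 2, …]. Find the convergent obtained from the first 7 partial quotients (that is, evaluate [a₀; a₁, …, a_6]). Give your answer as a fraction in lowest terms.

239/169

Use the convergent recurrence hₖ = aₖ·hₖ₋₁ + hₖ₋₂ (and likewise for the denominators kₖ):
a_0 = 1: 1/1
a_1 = 2: 3/2
a_2 = 2: 7/5
a_3 = 2: 17/12
a_4 = 2: 41/29
a_5 = 2: 99/70
a_6 = 2: 239/169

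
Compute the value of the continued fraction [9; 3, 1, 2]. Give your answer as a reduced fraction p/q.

102/11

a_0 = 9: 9/1
a_1 = 3: 28/3
a_2 = 1: 37/4
a_3 = 2: 102/11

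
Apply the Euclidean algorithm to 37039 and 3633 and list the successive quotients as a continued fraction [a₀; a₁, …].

Apply division with remainder until the remainder is 0:
37039 = 10·3633 + 709, so a_0 = 10
3633 = 5·709 + 88, so a_1 = 5
709 = 8·88 + 5, so a_2 = 8
88 = 17·5 + 3, so a_3 = 17
5 = 1·3 + 2, so a_4 = 1
3 = 1·2 + 1, so a_5 = 1
2 = 2·1 + 0, so a_6 = 2

[10; 5, 8, 17, 1, 1, 2]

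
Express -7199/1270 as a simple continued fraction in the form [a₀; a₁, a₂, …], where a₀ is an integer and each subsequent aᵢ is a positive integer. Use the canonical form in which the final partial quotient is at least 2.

Apply division with remainder until the remainder is 0:
⌊-7199/1270⌋ = -6, remainder 421
⌊1270/421⌋ = 3, remainder 7
⌊421/7⌋ = 60, remainder 1
⌊7/1⌋ = 7, remainder 0

[-6; 3, 60, 7]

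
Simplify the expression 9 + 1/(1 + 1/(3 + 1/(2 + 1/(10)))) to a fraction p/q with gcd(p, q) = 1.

Work from the innermost term outward:
Start with 10.
2 + 1/(10/1) = 2 + 1/10 = 21/10
3 + 1/(21/10) = 3 + 10/21 = 73/21
1 + 1/(73/21) = 1 + 21/73 = 94/73
9 + 1/(94/73) = 9 + 73/94 = 919/94

919/94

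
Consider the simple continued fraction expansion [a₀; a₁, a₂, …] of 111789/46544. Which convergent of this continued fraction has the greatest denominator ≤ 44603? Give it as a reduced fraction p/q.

List convergents until the denominator exceeds the bound:
a_0 = 2: 2/1  (≤ bound)
a_1 = 2: 5/2  (≤ bound)
a_2 = 2: 12/5  (≤ bound)
a_3 = 21: 257/107  (≤ bound)
a_4 = 1: 269/112  (≤ bound)
a_5 = 12: 3485/1451  (≤ bound)
a_6 = 32: 111789/46544  (> 44603, stop)

3485/1451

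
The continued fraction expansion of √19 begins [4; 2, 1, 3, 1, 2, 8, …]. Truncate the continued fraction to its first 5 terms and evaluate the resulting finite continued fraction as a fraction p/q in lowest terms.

Start with 1.
3 + 1/(1/1) = 3 + 1/1 = 4/1
1 + 1/(4/1) = 1 + 1/4 = 5/4
2 + 1/(5/4) = 2 + 4/5 = 14/5
4 + 1/(14/5) = 4 + 5/14 = 61/14

61/14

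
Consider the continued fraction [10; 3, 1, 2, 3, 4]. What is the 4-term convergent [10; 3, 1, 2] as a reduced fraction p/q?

113/11

Start with 2.
1 + 1/(2/1) = 1 + 1/2 = 3/2
3 + 1/(3/2) = 3 + 2/3 = 11/3
10 + 1/(11/3) = 10 + 3/11 = 113/11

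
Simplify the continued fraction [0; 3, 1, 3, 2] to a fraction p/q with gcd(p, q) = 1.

9/34

Collapse the nested fraction from the inside out:
Start with 2.
3 + 1/(2/1) = 3 + 1/2 = 7/2
1 + 1/(7/2) = 1 + 2/7 = 9/7
3 + 1/(9/7) = 3 + 7/9 = 34/9
0 + 1/(34/9) = 0 + 9/34 = 9/34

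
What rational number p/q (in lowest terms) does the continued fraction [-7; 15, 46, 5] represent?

-24059/3470

Use the convergent recurrence hₖ = aₖ·hₖ₋₁ + hₖ₋₂ (and likewise for the denominators kₖ):
a_0 = -7: -7/1
a_1 = 15: -104/15
a_2 = 46: -4791/691
a_3 = 5: -24059/3470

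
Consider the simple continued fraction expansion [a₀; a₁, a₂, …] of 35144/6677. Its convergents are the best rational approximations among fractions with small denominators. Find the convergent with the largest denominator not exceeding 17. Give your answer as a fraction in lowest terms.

a_0 = 5: 5/1  (≤ bound)
a_1 = 3: 16/3  (≤ bound)
a_2 = 1: 21/4  (≤ bound)
a_3 = 3: 79/15  (≤ bound)
a_4 = 1: 100/19  (> 17, stop)

79/15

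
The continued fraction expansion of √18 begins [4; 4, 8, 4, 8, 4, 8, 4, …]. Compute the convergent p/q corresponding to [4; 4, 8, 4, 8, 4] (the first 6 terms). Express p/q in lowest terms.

19601/4620

Compute successive convergents:
a_0 = 4: 4/1
a_1 = 4: 17/4
a_2 = 8: 140/33
a_3 = 4: 577/136
a_4 = 8: 4756/1121
a_5 = 4: 19601/4620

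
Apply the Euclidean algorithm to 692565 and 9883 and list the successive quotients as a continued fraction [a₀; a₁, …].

692565 = 70·9883 + 755, so a_0 = 70
9883 = 13·755 + 68, so a_1 = 13
755 = 11·68 + 7, so a_2 = 11
68 = 9·7 + 5, so a_3 = 9
7 = 1·5 + 2, so a_4 = 1
5 = 2·2 + 1, so a_5 = 2
2 = 2·1 + 0, so a_6 = 2

[70; 13, 11, 9, 1, 2, 2]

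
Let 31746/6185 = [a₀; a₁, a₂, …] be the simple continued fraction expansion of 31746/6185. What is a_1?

7

31746 = 5·6185 + 821, so a_0 = 5
6185 = 7·821 + 438, so a_1 = 7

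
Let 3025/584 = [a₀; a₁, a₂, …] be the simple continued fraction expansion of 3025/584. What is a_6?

1

3025 ÷ 584 → quotient 5, remainder 105
584 ÷ 105 → quotient 5, remainder 59
105 ÷ 59 → quotient 1, remainder 46
59 ÷ 46 → quotient 1, remainder 13
46 ÷ 13 → quotient 3, remainder 7
13 ÷ 7 → quotient 1, remainder 6
7 ÷ 6 → quotient 1, remainder 1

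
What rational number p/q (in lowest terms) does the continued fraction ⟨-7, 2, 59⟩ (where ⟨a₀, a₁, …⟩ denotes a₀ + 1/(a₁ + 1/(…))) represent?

-774/119

Build up convergents one term at a time:
a_0 = -7: -7/1
a_1 = 2: -13/2
a_2 = 59: -774/119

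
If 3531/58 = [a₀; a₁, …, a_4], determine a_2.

7

3531 = 60·58 + 51, so a_0 = 60
58 = 1·51 + 7, so a_1 = 1
51 = 7·7 + 2, so a_2 = 7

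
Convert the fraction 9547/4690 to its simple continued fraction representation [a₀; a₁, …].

Run the Euclidean algorithm, recording each quotient:
⌊9547/4690⌋ = 2, remainder 167
⌊4690/167⌋ = 28, remainder 14
⌊167/14⌋ = 11, remainder 13
⌊14/13⌋ = 1, remainder 1
⌊13/1⌋ = 13, remainder 0

[2; 28, 11, 1, 13]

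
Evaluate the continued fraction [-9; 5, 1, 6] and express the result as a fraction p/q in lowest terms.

Build up convergents one term at a time:
a_0 = -9: -9/1
a_1 = 5: -44/5
a_2 = 1: -53/6
a_3 = 6: -362/41

-362/41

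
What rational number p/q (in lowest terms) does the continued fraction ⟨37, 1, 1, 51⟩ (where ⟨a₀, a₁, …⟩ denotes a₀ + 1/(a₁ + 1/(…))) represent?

Start with 51.
1 + 1/(51/1) = 1 + 1/51 = 52/51
1 + 1/(52/51) = 1 + 51/52 = 103/52
37 + 1/(103/52) = 37 + 52/103 = 3863/103

3863/103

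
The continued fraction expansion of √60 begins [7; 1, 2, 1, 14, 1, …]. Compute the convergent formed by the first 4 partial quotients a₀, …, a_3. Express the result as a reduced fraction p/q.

a_0 = 7: 7/1
a_1 = 1: 8/1
a_2 = 2: 23/3
a_3 = 1: 31/4

31/4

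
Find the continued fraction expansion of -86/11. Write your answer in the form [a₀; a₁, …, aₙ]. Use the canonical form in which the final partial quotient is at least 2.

[-8; 5, 2]

Apply division with remainder until the remainder is 0:
-86 ÷ 11 → quotient -8, remainder 2
11 ÷ 2 → quotient 5, remainder 1
2 ÷ 1 → quotient 2, remainder 0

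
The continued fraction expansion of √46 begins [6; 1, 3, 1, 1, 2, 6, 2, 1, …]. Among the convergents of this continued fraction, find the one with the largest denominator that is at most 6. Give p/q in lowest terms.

a_0 = 6: 6/1  (≤ bound)
a_1 = 1: 7/1  (≤ bound)
a_2 = 3: 27/4  (≤ bound)
a_3 = 1: 34/5  (≤ bound)
a_4 = 1: 61/9  (> 6, stop)

34/5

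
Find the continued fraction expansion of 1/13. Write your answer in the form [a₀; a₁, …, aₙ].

⌊1/13⌋ = 0, remainder 1
⌊13/1⌋ = 13, remainder 0

[0; 13]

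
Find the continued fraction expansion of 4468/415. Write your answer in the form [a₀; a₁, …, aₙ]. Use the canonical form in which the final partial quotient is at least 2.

⌊4468/415⌋ = 10, remainder 318
⌊415/318⌋ = 1, remainder 97
⌊318/97⌋ = 3, remainder 27
⌊97/27⌋ = 3, remainder 16
⌊27/16⌋ = 1, remainder 11
⌊16/11⌋ = 1, remainder 5
⌊11/5⌋ = 2, remainder 1
⌊5/1⌋ = 5, remainder 0

[10; 1, 3, 3, 1, 1, 2, 5]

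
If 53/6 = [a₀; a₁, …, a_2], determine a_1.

53 = 8·6 + 5, so a_0 = 8
6 = 1·5 + 1, so a_1 = 1

1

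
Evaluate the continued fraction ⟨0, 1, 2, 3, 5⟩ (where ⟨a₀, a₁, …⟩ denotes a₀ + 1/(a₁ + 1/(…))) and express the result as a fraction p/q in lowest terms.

Start with 5.
3 + 1/(5/1) = 3 + 1/5 = 16/5
2 + 1/(16/5) = 2 + 5/16 = 37/16
1 + 1/(37/16) = 1 + 16/37 = 53/37
0 + 1/(53/37) = 0 + 37/53 = 37/53

37/53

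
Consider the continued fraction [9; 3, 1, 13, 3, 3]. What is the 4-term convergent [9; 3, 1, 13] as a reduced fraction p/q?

Work from the innermost term outward:
Start with 13.
1 + 1/(13/1) = 1 + 1/13 = 14/13
3 + 1/(14/13) = 3 + 13/14 = 55/14
9 + 1/(55/14) = 9 + 14/55 = 509/55

509/55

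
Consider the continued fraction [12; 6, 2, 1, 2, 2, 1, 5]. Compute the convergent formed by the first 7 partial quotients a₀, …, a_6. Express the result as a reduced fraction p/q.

Use the convergent recurrence hₖ = aₖ·hₖ₋₁ + hₖ₋₂ (and likewise for the denominators kₖ):
a_0 = 12: 12/1
a_1 = 6: 73/6
a_2 = 2: 158/13
a_3 = 1: 231/19
a_4 = 2: 620/51
a_5 = 2: 1471/121
a_6 = 1: 2091/172

2091/172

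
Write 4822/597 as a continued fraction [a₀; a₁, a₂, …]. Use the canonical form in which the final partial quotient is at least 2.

Apply division with remainder until the remainder is 0:
4822 = 8·597 + 46, so a_0 = 8
597 = 12·46 + 45, so a_1 = 12
46 = 1·45 + 1, so a_2 = 1
45 = 45·1 + 0, so a_3 = 45

[8; 12, 1, 45]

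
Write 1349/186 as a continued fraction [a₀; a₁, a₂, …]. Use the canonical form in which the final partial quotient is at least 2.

1349 = 7·186 + 47, so a_0 = 7
186 = 3·47 + 45, so a_1 = 3
47 = 1·45 + 2, so a_2 = 1
45 = 22·2 + 1, so a_3 = 22
2 = 2·1 + 0, so a_4 = 2

[7; 3, 1, 22, 2]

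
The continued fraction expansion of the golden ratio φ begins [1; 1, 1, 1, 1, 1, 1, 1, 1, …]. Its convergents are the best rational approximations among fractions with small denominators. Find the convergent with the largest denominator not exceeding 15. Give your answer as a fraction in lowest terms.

List convergents until the denominator exceeds the bound:
a_0 = 1: 1/1  (≤ bound)
a_1 = 1: 2/1  (≤ bound)
a_2 = 1: 3/2  (≤ bound)
a_3 = 1: 5/3  (≤ bound)
a_4 = 1: 8/5  (≤ bound)
a_5 = 1: 13/8  (≤ bound)
a_6 = 1: 21/13  (≤ bound)
a_7 = 1: 34/21  (> 15, stop)

21/13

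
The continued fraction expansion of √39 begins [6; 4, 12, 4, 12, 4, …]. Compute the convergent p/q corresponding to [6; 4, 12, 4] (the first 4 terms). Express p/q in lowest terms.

Starting at the tail and folding back:
Start with 4.
12 + 1/(4/1) = 12 + 1/4 = 49/4
4 + 1/(49/4) = 4 + 4/49 = 200/49
6 + 1/(200/49) = 6 + 49/200 = 1249/200

1249/200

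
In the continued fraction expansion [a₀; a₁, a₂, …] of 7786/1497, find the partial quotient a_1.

4

Run the Euclidean algorithm, recording each quotient:
⌊7786/1497⌋ = 5, remainder 301
⌊1497/301⌋ = 4, remainder 293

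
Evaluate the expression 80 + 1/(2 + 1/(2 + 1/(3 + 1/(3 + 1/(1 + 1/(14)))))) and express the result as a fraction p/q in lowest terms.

Work from the innermost term outward:
Start with 14.
1 + 1/(14/1) = 1 + 1/14 = 15/14
3 + 1/(15/14) = 3 + 14/15 = 59/15
3 + 1/(59/15) = 3 + 15/59 = 192/59
2 + 1/(192/59) = 2 + 59/192 = 443/192
2 + 1/(443/192) = 2 + 192/443 = 1078/443
80 + 1/(1078/443) = 80 + 443/1078 = 86683/1078

86683/1078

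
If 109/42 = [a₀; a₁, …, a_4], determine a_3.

2

109 ÷ 42 → quotient 2, remainder 25
42 ÷ 25 → quotient 1, remainder 17
25 ÷ 17 → quotient 1, remainder 8
17 ÷ 8 → quotient 2, remainder 1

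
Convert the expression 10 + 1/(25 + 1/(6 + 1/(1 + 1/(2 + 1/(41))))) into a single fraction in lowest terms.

208817/20799

Starting at the tail and folding back:
Start with 41.
2 + 1/(41/1) = 2 + 1/41 = 83/41
1 + 1/(83/41) = 1 + 41/83 = 124/83
6 + 1/(124/83) = 6 + 83/124 = 827/124
25 + 1/(827/124) = 25 + 124/827 = 20799/827
10 + 1/(20799/827) = 10 + 827/20799 = 208817/20799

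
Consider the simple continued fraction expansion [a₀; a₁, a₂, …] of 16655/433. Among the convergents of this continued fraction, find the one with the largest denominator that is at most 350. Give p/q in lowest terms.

1077/28

List convergents until the denominator exceeds the bound:
a_0 = 38: 38/1  (≤ bound)
a_1 = 2: 77/2  (≤ bound)
a_2 = 6: 500/13  (≤ bound)
a_3 = 2: 1077/28  (≤ bound)
a_4 = 15: 16655/433  (> 350, stop)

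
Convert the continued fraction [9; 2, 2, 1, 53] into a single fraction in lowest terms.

Start with 53.
1 + 1/(53/1) = 1 + 1/53 = 54/53
2 + 1/(54/53) = 2 + 53/54 = 161/54
2 + 1/(161/54) = 2 + 54/161 = 376/161
9 + 1/(376/161) = 9 + 161/376 = 3545/376

3545/376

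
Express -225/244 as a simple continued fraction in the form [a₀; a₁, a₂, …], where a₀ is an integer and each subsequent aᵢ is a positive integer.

[-1; 12, 1, 5, 3]

⌊-225/244⌋ = -1, remainder 19
⌊244/19⌋ = 12, remainder 16
⌊19/16⌋ = 1, remainder 3
⌊16/3⌋ = 5, remainder 1
⌊3/1⌋ = 3, remainder 0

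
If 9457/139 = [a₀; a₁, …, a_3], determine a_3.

9457 ÷ 139 → quotient 68, remainder 5
139 ÷ 5 → quotient 27, remainder 4
5 ÷ 4 → quotient 1, remainder 1
4 ÷ 1 → quotient 4, remainder 0

4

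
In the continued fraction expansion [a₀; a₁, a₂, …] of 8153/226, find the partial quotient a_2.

8153 ÷ 226 → quotient 36, remainder 17
226 ÷ 17 → quotient 13, remainder 5
17 ÷ 5 → quotient 3, remainder 2

3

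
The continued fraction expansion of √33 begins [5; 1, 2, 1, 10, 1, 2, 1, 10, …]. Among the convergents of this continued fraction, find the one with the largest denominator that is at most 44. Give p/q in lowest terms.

List convergents until the denominator exceeds the bound:
a_0 = 5: 5/1  (≤ bound)
a_1 = 1: 6/1  (≤ bound)
a_2 = 2: 17/3  (≤ bound)
a_3 = 1: 23/4  (≤ bound)
a_4 = 10: 247/43  (≤ bound)
a_5 = 1: 270/47  (> 44, stop)

247/43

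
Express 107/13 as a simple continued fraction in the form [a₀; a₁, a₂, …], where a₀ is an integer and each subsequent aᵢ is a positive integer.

[8; 4, 3]

107 ÷ 13 → quotient 8, remainder 3
13 ÷ 3 → quotient 4, remainder 1
3 ÷ 1 → quotient 3, remainder 0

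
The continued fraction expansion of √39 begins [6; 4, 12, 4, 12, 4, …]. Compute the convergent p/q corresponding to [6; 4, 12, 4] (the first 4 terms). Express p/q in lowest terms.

1249/200

a_0 = 6: 6/1
a_1 = 4: 25/4
a_2 = 12: 306/49
a_3 = 4: 1249/200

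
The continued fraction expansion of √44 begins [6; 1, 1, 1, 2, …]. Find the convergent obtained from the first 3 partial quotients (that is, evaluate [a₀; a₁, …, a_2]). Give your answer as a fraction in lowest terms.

13/2

a_0 = 6: 6/1
a_1 = 1: 7/1
a_2 = 1: 13/2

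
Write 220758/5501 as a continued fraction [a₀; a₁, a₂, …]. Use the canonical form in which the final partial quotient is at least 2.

Apply division with remainder until the remainder is 0:
220758 ÷ 5501 → quotient 40, remainder 718
5501 ÷ 718 → quotient 7, remainder 475
718 ÷ 475 → quotient 1, remainder 243
475 ÷ 243 → quotient 1, remainder 232
243 ÷ 232 → quotient 1, remainder 11
232 ÷ 11 → quotient 21, remainder 1
11 ÷ 1 → quotient 11, remainder 0

[40; 7, 1, 1, 1, 21, 11]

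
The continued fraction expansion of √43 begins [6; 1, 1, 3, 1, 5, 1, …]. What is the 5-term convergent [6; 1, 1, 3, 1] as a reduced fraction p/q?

59/9

Start with 1.
3 + 1/(1/1) = 3 + 1/1 = 4/1
1 + 1/(4/1) = 1 + 1/4 = 5/4
1 + 1/(5/4) = 1 + 4/5 = 9/5
6 + 1/(9/5) = 6 + 5/9 = 59/9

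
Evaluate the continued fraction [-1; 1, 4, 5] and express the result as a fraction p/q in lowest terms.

-5/26

Start with 5.
4 + 1/(5/1) = 4 + 1/5 = 21/5
1 + 1/(21/5) = 1 + 5/21 = 26/21
-1 + 1/(26/21) = -1 + 21/26 = -5/26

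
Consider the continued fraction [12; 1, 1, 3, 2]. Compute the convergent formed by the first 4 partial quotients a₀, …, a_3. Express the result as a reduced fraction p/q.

Use the convergent recurrence hₖ = aₖ·hₖ₋₁ + hₖ₋₂ (and likewise for the denominators kₖ):
a_0 = 12: 12/1
a_1 = 1: 13/1
a_2 = 1: 25/2
a_3 = 3: 88/7

88/7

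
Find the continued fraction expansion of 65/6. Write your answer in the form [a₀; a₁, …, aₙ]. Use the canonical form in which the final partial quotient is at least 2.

[10; 1, 5]

65 = 10·6 + 5, so a_0 = 10
6 = 1·5 + 1, so a_1 = 1
5 = 5·1 + 0, so a_2 = 5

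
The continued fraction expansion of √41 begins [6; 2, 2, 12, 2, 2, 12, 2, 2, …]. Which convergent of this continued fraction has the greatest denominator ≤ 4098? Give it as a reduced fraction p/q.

25414/3969

List convergents until the denominator exceeds the bound:
a_0 = 6: 6/1  (≤ bound)
a_1 = 2: 13/2  (≤ bound)
a_2 = 2: 32/5  (≤ bound)
a_3 = 12: 397/62  (≤ bound)
a_4 = 2: 826/129  (≤ bound)
a_5 = 2: 2049/320  (≤ bound)
a_6 = 12: 25414/3969  (≤ bound)
a_7 = 2: 52877/8258  (> 4098, stop)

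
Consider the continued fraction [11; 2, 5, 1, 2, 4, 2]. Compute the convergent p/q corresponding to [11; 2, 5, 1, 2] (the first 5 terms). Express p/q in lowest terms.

424/37

Work from the innermost term outward:
Start with 2.
1 + 1/(2/1) = 1 + 1/2 = 3/2
5 + 1/(3/2) = 5 + 2/3 = 17/3
2 + 1/(17/3) = 2 + 3/17 = 37/17
11 + 1/(37/17) = 11 + 17/37 = 424/37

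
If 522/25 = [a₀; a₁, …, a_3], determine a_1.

Repeatedly divide and take the remainder:
⌊522/25⌋ = 20, remainder 22
⌊25/22⌋ = 1, remainder 3

1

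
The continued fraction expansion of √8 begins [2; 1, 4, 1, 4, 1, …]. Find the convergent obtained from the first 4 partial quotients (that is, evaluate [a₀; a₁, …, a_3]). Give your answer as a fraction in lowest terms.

Start with 1.
4 + 1/(1/1) = 4 + 1/1 = 5/1
1 + 1/(5/1) = 1 + 1/5 = 6/5
2 + 1/(6/5) = 2 + 5/6 = 17/6

17/6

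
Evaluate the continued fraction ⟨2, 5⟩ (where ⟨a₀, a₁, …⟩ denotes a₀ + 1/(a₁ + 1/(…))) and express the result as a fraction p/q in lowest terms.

11/5

Start with 5.
2 + 1/(5/1) = 2 + 1/5 = 11/5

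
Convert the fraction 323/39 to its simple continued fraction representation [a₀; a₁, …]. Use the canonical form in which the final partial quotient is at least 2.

⌊323/39⌋ = 8, remainder 11
⌊39/11⌋ = 3, remainder 6
⌊11/6⌋ = 1, remainder 5
⌊6/5⌋ = 1, remainder 1
⌊5/1⌋ = 5, remainder 0

[8; 3, 1, 1, 5]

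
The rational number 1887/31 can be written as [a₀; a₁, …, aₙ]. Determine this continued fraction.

[60; 1, 6, 1, 3]

⌊1887/31⌋ = 60, remainder 27
⌊31/27⌋ = 1, remainder 4
⌊27/4⌋ = 6, remainder 3
⌊4/3⌋ = 1, remainder 1
⌊3/1⌋ = 3, remainder 0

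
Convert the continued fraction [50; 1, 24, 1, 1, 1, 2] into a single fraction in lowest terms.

10447/205

Build up convergents one term at a time:
a_0 = 50: 50/1
a_1 = 1: 51/1
a_2 = 24: 1274/25
a_3 = 1: 1325/26
a_4 = 1: 2599/51
a_5 = 1: 3924/77
a_6 = 2: 10447/205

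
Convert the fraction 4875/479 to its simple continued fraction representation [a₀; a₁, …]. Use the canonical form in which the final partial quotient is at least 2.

[10; 5, 1, 1, 1, 2, 1, 7]

4875 ÷ 479 → quotient 10, remainder 85
479 ÷ 85 → quotient 5, remainder 54
85 ÷ 54 → quotient 1, remainder 31
54 ÷ 31 → quotient 1, remainder 23
31 ÷ 23 → quotient 1, remainder 8
23 ÷ 8 → quotient 2, remainder 7
8 ÷ 7 → quotient 1, remainder 1
7 ÷ 1 → quotient 7, remainder 0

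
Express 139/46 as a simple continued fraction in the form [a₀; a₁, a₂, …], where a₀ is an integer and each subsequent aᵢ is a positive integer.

[3; 46]

139 ÷ 46 → quotient 3, remainder 1
46 ÷ 1 → quotient 46, remainder 0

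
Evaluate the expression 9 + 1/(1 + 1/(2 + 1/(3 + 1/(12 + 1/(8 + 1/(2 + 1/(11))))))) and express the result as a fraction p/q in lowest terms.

234866/24215

Start with 11.
2 + 1/(11/1) = 2 + 1/11 = 23/11
8 + 1/(23/11) = 8 + 11/23 = 195/23
12 + 1/(195/23) = 12 + 23/195 = 2363/195
3 + 1/(2363/195) = 3 + 195/2363 = 7284/2363
2 + 1/(7284/2363) = 2 + 2363/7284 = 16931/7284
1 + 1/(16931/7284) = 1 + 7284/16931 = 24215/16931
9 + 1/(24215/16931) = 9 + 16931/24215 = 234866/24215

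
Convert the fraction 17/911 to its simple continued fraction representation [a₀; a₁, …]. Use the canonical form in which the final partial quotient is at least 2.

[0; 53, 1, 1, 2, 3]

Run the Euclidean algorithm, recording each quotient:
17 = 0·911 + 17, so a_0 = 0
911 = 53·17 + 10, so a_1 = 53
17 = 1·10 + 7, so a_2 = 1
10 = 1·7 + 3, so a_3 = 1
7 = 2·3 + 1, so a_4 = 2
3 = 3·1 + 0, so a_5 = 3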